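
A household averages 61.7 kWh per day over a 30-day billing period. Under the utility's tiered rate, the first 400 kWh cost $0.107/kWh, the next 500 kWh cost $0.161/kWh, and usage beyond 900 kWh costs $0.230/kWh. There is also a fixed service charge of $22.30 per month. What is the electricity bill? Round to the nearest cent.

$364.33

Usage = 61.7 kWh/day × 30 days = 1851 kWh
First 400 kWh × $0.107 = $42.80
Next 500 kWh × $0.161 = $80.50
Remaining 951 kWh × $0.230 = $218.73
Energy charge = $342.03; + service $22.30 = $364.33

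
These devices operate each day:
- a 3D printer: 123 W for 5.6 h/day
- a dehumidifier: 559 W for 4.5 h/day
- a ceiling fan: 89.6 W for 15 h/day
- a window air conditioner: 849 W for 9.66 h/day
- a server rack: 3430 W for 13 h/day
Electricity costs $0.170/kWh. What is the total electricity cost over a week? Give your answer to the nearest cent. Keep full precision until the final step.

$68.23

3D printer: 123 W × 5.6 h × 7 d = 4,822 Wh = 4.822 kWh
dehumidifier: 559 W × 4.5 h × 7 d = 17,608 Wh = 17.61 kWh
ceiling fan: 89.6 W × 15 h × 7 d = 9,408 Wh = 9.408 kWh
window air conditioner: 849 W × 9.66 h × 7 d = 57,409 Wh = 57.41 kWh
server rack: 3430 W × 13 h × 7 d = 312,130 Wh = 312.1 kWh
Total energy = 4.822 + 17.61 + 9.408 + 57.41 + 312.1 = 401.4 kWh
Cost = 401.4 kWh × $0.170 = $68.23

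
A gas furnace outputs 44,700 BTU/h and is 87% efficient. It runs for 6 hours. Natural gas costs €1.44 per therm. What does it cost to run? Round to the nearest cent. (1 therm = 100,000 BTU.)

Heat delivered = 44,700 BTU/h × 6 h = 268,200 BTU
Gas input = 268,200 / 0.87 = 308,276 BTU
= 308,276 / 100,000 = 3.083 therm
Cost = 3.083 × €1.44/therm = €4.44

€4.44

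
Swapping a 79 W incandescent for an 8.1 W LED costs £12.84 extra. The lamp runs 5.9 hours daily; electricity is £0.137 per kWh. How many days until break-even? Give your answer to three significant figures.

Power saved = 79 − 8.1 = 70.9 W
Daily energy saved = 70.9 W × 5.9 h = 418.3 Wh = 0.41831 kWh
Daily savings = 0.41831 × £0.137 = £0.0573
Payback = £12.84 / £0.0573 per day = 224.1 days

224 days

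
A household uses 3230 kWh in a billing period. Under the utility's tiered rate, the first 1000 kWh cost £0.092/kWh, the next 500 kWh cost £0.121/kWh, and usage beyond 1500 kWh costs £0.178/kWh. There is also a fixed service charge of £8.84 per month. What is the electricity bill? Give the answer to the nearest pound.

First 1000 kWh × £0.092 = £92.00
Next 500 kWh × £0.121 = £60.50
Remaining 1730 kWh × £0.178 = £307.94
Energy charge = £460.44; + service £8.84 = £469.28 ≈ £469

£469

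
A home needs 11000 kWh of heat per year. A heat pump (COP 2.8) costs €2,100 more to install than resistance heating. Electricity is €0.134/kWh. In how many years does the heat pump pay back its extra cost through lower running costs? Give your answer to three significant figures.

2.22 years

Resistance: 11000 kWh × €0.134 = €1,474.00/yr
Heat pump: 11000 / 2.8 = 3929 kWh in → × €0.134 = €526.43/yr
Annual savings = €947.57
Payback = €2,100 / €947.57 = 2.22 years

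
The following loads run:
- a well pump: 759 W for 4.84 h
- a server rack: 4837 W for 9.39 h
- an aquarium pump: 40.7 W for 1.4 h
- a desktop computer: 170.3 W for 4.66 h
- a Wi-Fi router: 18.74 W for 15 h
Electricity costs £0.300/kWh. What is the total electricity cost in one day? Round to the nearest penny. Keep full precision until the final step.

£15.07

well pump: 759 W × 4.84 h = 3,674 Wh = 3.674 kWh
server rack: 4837 W × 9.39 h = 45,419 Wh = 45.42 kWh
aquarium pump: 40.7 W × 1.4 h = 57 Wh = 0.05698 kWh
desktop computer: 170.3 W × 4.66 h = 794 Wh = 0.7936 kWh
Wi-Fi router: 18.74 W × 15 h = 281 Wh = 0.2811 kWh
Total energy = 3.674 + 45.42 + 0.05698 + 0.7936 + 0.2811 = 50.22 kWh
Cost = 50.22 kWh × £0.300 = £15.07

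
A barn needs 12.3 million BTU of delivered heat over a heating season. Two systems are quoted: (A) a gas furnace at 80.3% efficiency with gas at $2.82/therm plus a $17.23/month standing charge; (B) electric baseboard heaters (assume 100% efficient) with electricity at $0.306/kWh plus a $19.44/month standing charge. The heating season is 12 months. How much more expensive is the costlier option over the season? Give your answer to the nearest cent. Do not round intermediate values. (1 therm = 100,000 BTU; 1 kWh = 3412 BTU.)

Heat load = 12.3 × 10⁶ BTU = 12,300,000 BTU
Gas: input = 12,300,000 / 0.803 = 15,317,559 BTU = 153.2 therm → 153.2 × $2.82 = $431.96; + 12 × $17.23 standing = $638.72
Electric: 12,300,000 BTU / 3412 = 3,605 kWh → × $0.306 = $1,103.11; + 12 × $19.44 standing = $1,336.39
Difference = |$638.72 − $1,336.39| = $697.67

$697.67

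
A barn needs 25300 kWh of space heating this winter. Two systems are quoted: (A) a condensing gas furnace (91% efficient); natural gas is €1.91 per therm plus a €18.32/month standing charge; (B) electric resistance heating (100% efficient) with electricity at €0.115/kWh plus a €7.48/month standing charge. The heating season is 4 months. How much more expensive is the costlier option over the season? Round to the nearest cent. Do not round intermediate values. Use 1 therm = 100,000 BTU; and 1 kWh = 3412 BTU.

Heat load = 25300 kWh × 3412 = 86,323,600 BTU
Gas: input = 86,323,600 / 0.91 = 94,861,099 BTU = 948.6 therm → 948.6 × €1.91 = €1,811.85; + 4 × €18.32 standing = €1,885.13
Electric: 86,323,600 BTU / 3412 = 25,300 kWh → × €0.115 = €2,909.50; + 4 × €7.48 standing = €2,939.42
Difference = |€1,885.13 − €2,939.42| = €1,054.29

€1054.29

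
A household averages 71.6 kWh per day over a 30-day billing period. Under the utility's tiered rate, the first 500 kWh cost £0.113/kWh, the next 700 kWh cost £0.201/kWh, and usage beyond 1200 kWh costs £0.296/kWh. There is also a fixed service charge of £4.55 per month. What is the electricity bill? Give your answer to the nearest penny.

£482.36

Usage = 71.6 kWh/day × 30 days = 2148 kWh
First 500 kWh × £0.113 = £56.50
Next 700 kWh × £0.201 = £140.70
Remaining 948 kWh × £0.296 = £280.61
Energy charge = £477.81; + service £4.55 = £482.36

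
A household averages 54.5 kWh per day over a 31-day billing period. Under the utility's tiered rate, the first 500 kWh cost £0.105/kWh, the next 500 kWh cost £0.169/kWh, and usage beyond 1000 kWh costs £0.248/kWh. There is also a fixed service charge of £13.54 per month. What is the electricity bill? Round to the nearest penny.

£321.54

Usage = 54.5 kWh/day × 31 days = 1689.5 kWh
First 500 kWh × £0.105 = £52.50
Next 500 kWh × £0.169 = £84.50
Remaining 689.5 kWh × £0.248 = £171.00
Energy charge = £308.00; + service £13.54 = £321.54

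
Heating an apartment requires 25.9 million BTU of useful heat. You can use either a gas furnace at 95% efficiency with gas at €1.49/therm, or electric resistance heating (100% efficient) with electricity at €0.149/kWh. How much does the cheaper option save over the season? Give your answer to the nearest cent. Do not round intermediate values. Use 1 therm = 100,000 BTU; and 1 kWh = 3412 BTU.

€724.82

Heat load = 25.9 × 10⁶ BTU = 25,900,000 BTU
Gas: input = 25,900,000 / 0.95 = 27,263,158 BTU = 272.6 therm → 272.6 × €1.49 = €406.22
Electric: 25,900,000 BTU / 3412 = 7,591 kWh → × €0.149 = €1,131.04
Difference = |€406.22 − €1,131.04| = €724.82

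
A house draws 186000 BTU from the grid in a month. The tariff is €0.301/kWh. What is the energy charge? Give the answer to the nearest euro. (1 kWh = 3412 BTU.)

€16

186000 BTU × (0.00029308 kWh/BTU) = 54.51 kWh
Cost = 54.51 kWh × €0.301/kWh = €16.41 ≈ €16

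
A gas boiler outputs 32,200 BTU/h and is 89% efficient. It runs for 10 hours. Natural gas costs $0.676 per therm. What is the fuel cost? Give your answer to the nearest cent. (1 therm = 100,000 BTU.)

$2.45

Heat delivered = 32,200 BTU/h × 10 h = 322,000 BTU
Gas input = 322,000 / 0.89 = 361,798 BTU
= 361,798 / 100,000 = 3.618 therm
Cost = 3.618 × $0.676/therm = $2.45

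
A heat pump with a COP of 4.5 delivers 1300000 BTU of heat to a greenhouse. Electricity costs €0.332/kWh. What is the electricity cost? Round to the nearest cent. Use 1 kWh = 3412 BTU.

Heat delivered = 1,300,000 BTU / 3412 = 381 kWh
Electrical input = 381 kWh / 4.5 = 84.67 kWh
Cost = 84.67 × €0.332/kWh = €28.11

€28.11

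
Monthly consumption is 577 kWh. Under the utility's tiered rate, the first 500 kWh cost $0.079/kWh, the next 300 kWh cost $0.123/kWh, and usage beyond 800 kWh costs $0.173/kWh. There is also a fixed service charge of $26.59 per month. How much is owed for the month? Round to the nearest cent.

$75.56

First 500 kWh × $0.079 = $39.50
Next 77 kWh × $0.123 = $9.47
Remaining tier: 0 kWh (not reached)
Energy charge = $48.97; + service $26.59 = $75.56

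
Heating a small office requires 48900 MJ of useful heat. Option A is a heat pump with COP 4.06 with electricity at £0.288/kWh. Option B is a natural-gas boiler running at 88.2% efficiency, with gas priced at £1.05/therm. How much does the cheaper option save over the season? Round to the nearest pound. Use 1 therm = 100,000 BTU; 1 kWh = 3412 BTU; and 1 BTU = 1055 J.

£412

Heat load = 48900 MJ = 48,900,000,000 J / 1055 = 46,350,711 BTU
Gas: input = 46,350,711 / 0.882 = 52,551,826 BTU = 525.5 therm → 525.5 × £1.05 = £551.79
Heat pump: 46,350,711 BTU / 3412 = 13,580 kWh heat; / 4.06 = 3,346 kWh in → × £0.288 = £963.64
Difference = |£551.79 − £963.64| = £411.84 ≈ £412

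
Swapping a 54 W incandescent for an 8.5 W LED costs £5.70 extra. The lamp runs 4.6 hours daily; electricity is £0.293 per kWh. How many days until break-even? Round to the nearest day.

Power saved = 54 − 8.5 = 45.5 W
Daily energy saved = 45.5 W × 4.6 h = 209.3 Wh = 0.2093 kWh
Daily savings = 0.2093 × £0.293 = £0.0613
Payback = £5.70 / £0.0613 per day = 92.95 days

93 days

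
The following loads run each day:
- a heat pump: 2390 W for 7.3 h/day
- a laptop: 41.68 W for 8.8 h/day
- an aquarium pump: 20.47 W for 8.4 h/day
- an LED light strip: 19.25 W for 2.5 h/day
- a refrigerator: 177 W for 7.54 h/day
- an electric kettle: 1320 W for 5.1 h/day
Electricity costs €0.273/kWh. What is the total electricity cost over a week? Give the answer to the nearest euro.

heat pump: 2390 W × 7.3 h × 7 d = 122,129 Wh = 122.1 kWh
laptop: 41.68 W × 8.8 h × 7 d = 2,567 Wh = 2.567 kWh
aquarium pump: 20.47 W × 8.4 h × 7 d = 1,204 Wh = 1.204 kWh
LED light strip: 19.25 W × 2.5 h × 7 d = 337 Wh = 0.3369 kWh
refrigerator: 177 W × 7.54 h × 7 d = 9,342 Wh = 9.342 kWh
electric kettle: 1320 W × 5.1 h × 7 d = 47,124 Wh = 47.12 kWh
Total energy = 122.1 + 2.567 + 1.204 + 0.3369 + 9.342 + 47.12 = 182.7 kWh
Cost = 182.7 kWh × €0.273 = €49.88 ≈ €50

€50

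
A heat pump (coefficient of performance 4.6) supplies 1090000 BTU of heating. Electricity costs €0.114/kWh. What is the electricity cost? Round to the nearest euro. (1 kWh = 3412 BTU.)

€8

Heat delivered = 1,090,000 BTU / 3412 = 319.5 kWh
Electrical input = 319.5 kWh / 4.6 = 69.45 kWh
Cost = 69.45 × €0.114/kWh = €7.92 ≈ €8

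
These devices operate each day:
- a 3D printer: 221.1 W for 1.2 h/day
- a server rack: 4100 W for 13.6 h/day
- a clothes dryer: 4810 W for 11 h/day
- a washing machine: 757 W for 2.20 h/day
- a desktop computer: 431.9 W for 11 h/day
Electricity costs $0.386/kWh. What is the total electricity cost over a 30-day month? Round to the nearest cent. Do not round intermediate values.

$1335.77

3D printer: 221.1 W × 1.2 h × 30 d = 7,960 Wh = 7.96 kWh
server rack: 4100 W × 13.6 h × 30 d = 1,672,800 Wh = 1,673 kWh
clothes dryer: 4810 W × 11 h × 30 d = 1,587,300 Wh = 1,587 kWh
washing machine: 757 W × 2.20 h × 30 d = 49,962 Wh = 49.96 kWh
desktop computer: 431.9 W × 11 h × 30 d = 142,527 Wh = 142.5 kWh
Total energy = 7.96 + 1,673 + 1,587 + 49.96 + 142.5 = 3,461 kWh
Cost = 3,461 kWh × $0.386 = $1,335.77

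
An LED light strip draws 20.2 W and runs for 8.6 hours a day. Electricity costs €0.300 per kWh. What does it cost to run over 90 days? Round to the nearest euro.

Energy = 20.2 W × 8.6 h/day × 90 days = 15,635 Wh = 15.63 kWh
Cost = 15.63 kWh × €0.300/kWh = €4.69 ≈ €5

€5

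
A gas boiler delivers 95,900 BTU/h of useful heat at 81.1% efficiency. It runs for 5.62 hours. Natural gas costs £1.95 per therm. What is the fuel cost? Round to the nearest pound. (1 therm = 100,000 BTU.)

Heat delivered = 95,900 BTU/h × 5.62 h = 538,958 BTU
Gas input = 538,958 / 0.811 = 664,560 BTU
= 664,560 / 100,000 = 6.646 therm
Cost = 6.646 × £1.95/therm = £12.96 ≈ £13

£13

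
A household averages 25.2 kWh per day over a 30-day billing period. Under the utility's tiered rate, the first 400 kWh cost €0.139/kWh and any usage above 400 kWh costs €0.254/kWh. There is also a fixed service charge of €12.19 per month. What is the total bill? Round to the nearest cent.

Usage = 25.2 kWh/day × 30 days = 756 kWh
First 400 kWh × €0.139 = €55.60
Remaining 356 kWh × €0.254 = €90.42
Energy charge = €146.02; + service €12.19 = €158.21

€158.21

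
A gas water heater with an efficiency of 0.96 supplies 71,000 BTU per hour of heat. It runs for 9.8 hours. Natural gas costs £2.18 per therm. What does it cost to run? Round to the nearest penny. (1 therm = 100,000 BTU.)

£15.80

Heat delivered = 71,000 BTU/h × 9.8 h = 695,800 BTU
Gas input = 695,800 / 0.96 = 724,792 BTU
= 724,792 / 100,000 = 7.248 therm
Cost = 7.248 × £2.18/therm = £15.80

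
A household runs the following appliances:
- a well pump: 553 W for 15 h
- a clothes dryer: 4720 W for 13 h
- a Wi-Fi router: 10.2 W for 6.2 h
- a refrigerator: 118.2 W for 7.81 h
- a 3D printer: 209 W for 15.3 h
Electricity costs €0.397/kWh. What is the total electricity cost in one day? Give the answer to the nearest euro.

well pump: 553 W × 15 h = 8,295 Wh = 8.295 kWh
clothes dryer: 4720 W × 13 h = 61,360 Wh = 61.36 kWh
Wi-Fi router: 10.2 W × 6.2 h = 63 Wh = 0.06324 kWh
refrigerator: 118.2 W × 7.81 h = 923 Wh = 0.9231 kWh
3D printer: 209 W × 15.3 h = 3,198 Wh = 3.198 kWh
Total energy = 8.295 + 61.36 + 0.06324 + 0.9231 + 3.198 = 73.84 kWh
Cost = 73.84 kWh × €0.397 = €29.31 ≈ €29

€29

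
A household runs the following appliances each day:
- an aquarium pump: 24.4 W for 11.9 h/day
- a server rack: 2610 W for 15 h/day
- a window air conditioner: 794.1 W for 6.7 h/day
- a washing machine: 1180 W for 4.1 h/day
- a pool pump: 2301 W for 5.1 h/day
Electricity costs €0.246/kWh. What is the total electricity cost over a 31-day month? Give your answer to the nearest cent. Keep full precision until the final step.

€467.73

aquarium pump: 24.4 W × 11.9 h × 31 d = 9,001 Wh = 9.001 kWh
server rack: 2610 W × 15 h × 31 d = 1,213,650 Wh = 1,214 kWh
window air conditioner: 794.1 W × 6.7 h × 31 d = 164,935 Wh = 164.9 kWh
washing machine: 1180 W × 4.1 h × 31 d = 149,978 Wh = 150 kWh
pool pump: 2301 W × 5.1 h × 31 d = 363,788 Wh = 363.8 kWh
Total energy = 9.001 + 1,214 + 164.9 + 150 + 363.8 = 1,901 kWh
Cost = 1,901 kWh × €0.246 = €467.73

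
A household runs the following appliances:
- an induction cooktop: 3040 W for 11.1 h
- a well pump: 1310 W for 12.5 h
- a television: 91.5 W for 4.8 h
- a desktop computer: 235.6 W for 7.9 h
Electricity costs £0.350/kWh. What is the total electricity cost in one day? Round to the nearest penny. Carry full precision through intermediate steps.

induction cooktop: 3040 W × 11.1 h = 33,744 Wh = 33.74 kWh
well pump: 1310 W × 12.5 h = 16,375 Wh = 16.38 kWh
television: 91.5 W × 4.8 h = 439 Wh = 0.4392 kWh
desktop computer: 235.6 W × 7.9 h = 1,861 Wh = 1.861 kWh
Total energy = 33.74 + 16.38 + 0.4392 + 1.861 = 52.42 kWh
Cost = 52.42 kWh × £0.350 = £18.35

£18.35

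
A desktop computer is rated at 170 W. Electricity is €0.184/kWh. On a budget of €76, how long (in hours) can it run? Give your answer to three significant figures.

2430 h

Energy budget = €76 / €0.184 per kWh = 413 kWh = 413,043 Wh
Runtime = 413,043 Wh / 170 W = 2,430 h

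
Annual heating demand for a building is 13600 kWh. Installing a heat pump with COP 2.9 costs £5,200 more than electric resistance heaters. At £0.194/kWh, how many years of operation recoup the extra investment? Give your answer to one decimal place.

Resistance: 13600 kWh × £0.194 = £2,638.40/yr
Heat pump: 13600 / 2.9 = 4690 kWh in → × £0.194 = £909.79/yr
Annual savings = £1,728.61
Payback = £5,200 / £1,728.61 = 3.01 years

3.0 years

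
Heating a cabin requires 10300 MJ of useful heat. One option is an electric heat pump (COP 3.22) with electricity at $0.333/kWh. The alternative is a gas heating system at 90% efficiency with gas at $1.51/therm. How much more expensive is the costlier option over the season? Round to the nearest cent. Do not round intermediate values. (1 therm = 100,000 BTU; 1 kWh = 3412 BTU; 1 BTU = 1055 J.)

$132.11

Heat load = 10300 MJ = 10,300,000,000 J / 1055 = 9,763,033 BTU
Gas: input = 9,763,033 / 0.90 = 10,847,815 BTU = 108.5 therm → 108.5 × $1.51 = $163.80
Heat pump: 9,763,033 BTU / 3412 = 2,861 kWh heat; / 3.22 = 888.6 kWh in → × $0.333 = $295.91
Difference = |$163.80 − $295.91| = $132.11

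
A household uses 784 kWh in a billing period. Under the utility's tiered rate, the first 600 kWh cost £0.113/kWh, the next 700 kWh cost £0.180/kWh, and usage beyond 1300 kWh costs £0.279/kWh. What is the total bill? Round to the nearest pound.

First 600 kWh × £0.113 = £67.80
Next 184 kWh × £0.180 = £33.12
Remaining tier: 0 kWh (not reached)
Total = £100.92 ≈ £101

£101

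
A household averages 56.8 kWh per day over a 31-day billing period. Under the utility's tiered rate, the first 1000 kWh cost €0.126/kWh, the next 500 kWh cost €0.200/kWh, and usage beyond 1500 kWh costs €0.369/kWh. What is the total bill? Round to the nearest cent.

Usage = 56.8 kWh/day × 31 days = 1760.8 kWh
First 1000 kWh × €0.126 = €126.00
Next 500 kWh × €0.200 = €100.00
Remaining 260.8 kWh × €0.369 = €96.24
Total = €322.24

€322.24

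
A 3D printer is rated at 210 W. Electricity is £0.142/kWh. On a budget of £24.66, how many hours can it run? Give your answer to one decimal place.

827.0 h

Energy budget = £24.66 / £0.142 per kWh = 173.7 kWh = 173,662 Wh
Runtime = 173,662 Wh / 210 W = 827 h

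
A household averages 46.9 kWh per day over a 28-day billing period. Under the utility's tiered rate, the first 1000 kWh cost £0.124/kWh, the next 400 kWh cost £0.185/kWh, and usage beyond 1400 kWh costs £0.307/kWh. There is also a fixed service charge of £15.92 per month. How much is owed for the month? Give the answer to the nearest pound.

£198

Usage = 46.9 kWh/day × 28 days = 1313.2 kWh
First 1000 kWh × £0.124 = £124.00
Next 313.2 kWh × £0.185 = £57.94
Remaining tier: 0 kWh (not reached)
Energy charge = £181.94; + service £15.92 = £197.86 ≈ £198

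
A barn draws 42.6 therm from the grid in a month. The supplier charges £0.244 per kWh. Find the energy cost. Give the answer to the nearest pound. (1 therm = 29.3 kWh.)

42.6 therm × (29.3 kWh/therm) = 1,248 kWh
Cost = 1,248 kWh × £0.244/kWh = £304.56 ≈ £305

£305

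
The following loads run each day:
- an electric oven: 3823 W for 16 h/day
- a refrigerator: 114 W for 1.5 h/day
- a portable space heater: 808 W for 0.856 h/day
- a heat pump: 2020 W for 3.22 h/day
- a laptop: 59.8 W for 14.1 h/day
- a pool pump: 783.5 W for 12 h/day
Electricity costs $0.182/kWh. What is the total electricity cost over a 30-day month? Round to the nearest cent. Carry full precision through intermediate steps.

electric oven: 3823 W × 16 h × 30 d = 1,835,040 Wh = 1,835 kWh
refrigerator: 114 W × 1.5 h × 30 d = 5,130 Wh = 5.13 kWh
portable space heater: 808 W × 0.856 h × 30 d = 20,749 Wh = 20.75 kWh
heat pump: 2020 W × 3.22 h × 30 d = 195,132 Wh = 195.1 kWh
laptop: 59.8 W × 14.1 h × 30 d = 25,295 Wh = 25.3 kWh
pool pump: 783.5 W × 12 h × 30 d = 282,060 Wh = 282.1 kWh
Total energy = 1,835 + 5.13 + 20.75 + 195.1 + 25.3 + 282.1 = 2,363 kWh
Cost = 2,363 kWh × $0.182 = $430.14

$430.14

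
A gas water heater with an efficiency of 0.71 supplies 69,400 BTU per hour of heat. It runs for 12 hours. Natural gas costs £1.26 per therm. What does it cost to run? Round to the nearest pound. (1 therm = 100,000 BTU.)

£15

Heat delivered = 69,400 BTU/h × 12 h = 832,800 BTU
Gas input = 832,800 / 0.71 = 1,172,958 BTU
= 1,172,958 / 100,000 = 11.73 therm
Cost = 11.73 × £1.26/therm = £14.78 ≈ £15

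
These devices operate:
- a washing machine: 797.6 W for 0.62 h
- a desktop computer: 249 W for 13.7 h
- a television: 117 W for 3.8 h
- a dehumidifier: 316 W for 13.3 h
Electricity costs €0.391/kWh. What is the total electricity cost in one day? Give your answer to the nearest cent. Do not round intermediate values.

€3.34

washing machine: 797.6 W × 0.62 h = 495 Wh = 0.4945 kWh
desktop computer: 249 W × 13.7 h = 3,411 Wh = 3.411 kWh
television: 117 W × 3.8 h = 445 Wh = 0.4446 kWh
dehumidifier: 316 W × 13.3 h = 4,203 Wh = 4.203 kWh
Total energy = 0.4945 + 3.411 + 0.4446 + 4.203 = 8.553 kWh
Cost = 8.553 kWh × €0.391 = €3.34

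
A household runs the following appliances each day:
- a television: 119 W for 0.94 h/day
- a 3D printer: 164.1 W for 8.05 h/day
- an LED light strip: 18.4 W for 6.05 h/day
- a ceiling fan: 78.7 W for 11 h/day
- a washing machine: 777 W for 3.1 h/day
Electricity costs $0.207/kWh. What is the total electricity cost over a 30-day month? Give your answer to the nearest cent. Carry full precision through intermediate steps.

television: 119 W × 0.94 h × 30 d = 3,356 Wh = 3.356 kWh
3D printer: 164.1 W × 8.05 h × 30 d = 39,630 Wh = 39.63 kWh
LED light strip: 18.4 W × 6.05 h × 30 d = 3,340 Wh = 3.34 kWh
ceiling fan: 78.7 W × 11 h × 30 d = 25,971 Wh = 25.97 kWh
washing machine: 777 W × 3.1 h × 30 d = 72,261 Wh = 72.26 kWh
Total energy = 3.356 + 39.63 + 3.34 + 25.97 + 72.26 = 144.6 kWh
Cost = 144.6 kWh × $0.207 = $29.92

$29.92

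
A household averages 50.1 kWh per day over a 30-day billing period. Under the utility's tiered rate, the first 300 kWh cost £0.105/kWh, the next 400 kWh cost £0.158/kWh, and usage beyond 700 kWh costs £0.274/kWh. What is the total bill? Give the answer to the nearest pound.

Usage = 50.1 kWh/day × 30 days = 1503 kWh
First 300 kWh × £0.105 = £31.50
Next 400 kWh × £0.158 = £63.20
Remaining 803 kWh × £0.274 = £220.02
Total = £314.72 ≈ £315

£315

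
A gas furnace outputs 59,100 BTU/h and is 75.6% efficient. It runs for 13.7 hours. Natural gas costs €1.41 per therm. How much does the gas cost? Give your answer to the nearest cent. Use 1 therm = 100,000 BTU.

Heat delivered = 59,100 BTU/h × 13.7 h = 809,670 BTU
Gas input = 809,670 / 0.756 = 1,070,992 BTU
= 1,070,992 / 100,000 = 10.71 therm
Cost = 10.71 × €1.41/therm = €15.10

€15.10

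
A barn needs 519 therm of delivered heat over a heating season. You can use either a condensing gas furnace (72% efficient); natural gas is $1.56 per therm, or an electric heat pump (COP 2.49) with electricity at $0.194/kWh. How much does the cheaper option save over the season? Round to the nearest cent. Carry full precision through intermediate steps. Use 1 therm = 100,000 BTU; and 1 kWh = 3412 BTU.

$60.62

Heat load = 519 therm × 100,000 = 51,900,000 BTU
Gas: input = 51,900,000 / 0.72 = 72,083,333 BTU = 720.8 therm → 720.8 × $1.56 = $1,124.50
Heat pump: 51,900,000 BTU / 3412 = 15,210 kWh heat; / 2.49 = 6,109 kWh in → × $0.194 = $1,185.12
Difference = |$1,124.50 − $1,185.12| = $60.62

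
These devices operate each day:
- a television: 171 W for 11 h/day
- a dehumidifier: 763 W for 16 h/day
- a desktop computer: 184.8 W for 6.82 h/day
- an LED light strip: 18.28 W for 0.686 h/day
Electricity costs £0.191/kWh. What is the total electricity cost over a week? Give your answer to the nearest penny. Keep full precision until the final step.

£20.54

television: 171 W × 11 h × 7 d = 13,167 Wh = 13.17 kWh
dehumidifier: 763 W × 16 h × 7 d = 85,456 Wh = 85.46 kWh
desktop computer: 184.8 W × 6.82 h × 7 d = 8,822 Wh = 8.822 kWh
LED light strip: 18.28 W × 0.686 h × 7 d = 88 Wh = 0.08778 kWh
Total energy = 13.17 + 85.46 + 8.822 + 0.08778 = 107.5 kWh
Cost = 107.5 kWh × £0.191 = £20.54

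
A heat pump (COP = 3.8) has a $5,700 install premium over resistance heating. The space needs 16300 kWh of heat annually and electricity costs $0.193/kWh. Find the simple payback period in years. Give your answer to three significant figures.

Resistance: 16300 kWh × $0.193 = $3,145.90/yr
Heat pump: 16300 / 3.8 = 4289 kWh in → × $0.193 = $827.87/yr
Annual savings = $2,318.03
Payback = $5,700 / $2,318.03 = 2.46 years

2.46 years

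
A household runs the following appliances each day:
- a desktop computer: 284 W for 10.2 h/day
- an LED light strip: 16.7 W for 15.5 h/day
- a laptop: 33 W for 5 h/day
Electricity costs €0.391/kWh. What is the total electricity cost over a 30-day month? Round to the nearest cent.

desktop computer: 284 W × 10.2 h × 30 d = 86,904 Wh = 86.9 kWh
LED light strip: 16.7 W × 15.5 h × 30 d = 7,765 Wh = 7.765 kWh
laptop: 33 W × 5 h × 30 d = 4,950 Wh = 4.95 kWh
Total energy = 86.9 + 7.765 + 4.95 = 99.62 kWh
Cost = 99.62 kWh × €0.391 = €38.95

€38.95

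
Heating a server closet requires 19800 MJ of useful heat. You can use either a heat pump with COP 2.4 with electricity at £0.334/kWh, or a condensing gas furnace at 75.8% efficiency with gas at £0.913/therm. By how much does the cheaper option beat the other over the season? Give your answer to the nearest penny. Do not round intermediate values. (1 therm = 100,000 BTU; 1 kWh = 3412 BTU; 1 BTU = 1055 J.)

Heat load = 19800 MJ = 19,800,000,000 J / 1055 = 18,767,773 BTU
Gas: input = 18,767,773 / 0.758 = 24,759,594 BTU = 247.6 therm → 247.6 × £0.913 = £226.06
Heat pump: 18,767,773 BTU / 3412 = 5,501 kWh heat; / 2.4 = 2,292 kWh in → × £0.334 = £765.49
Difference = |£226.06 − £765.49| = £539.43

£539.43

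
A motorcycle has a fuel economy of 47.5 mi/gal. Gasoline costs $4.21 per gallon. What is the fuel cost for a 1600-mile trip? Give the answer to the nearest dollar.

Fuel = 1600 mi / 47.5 mpg = 33.68 gal
Cost = 33.68 gal × $4.21/gal = $141.81 ≈ $142

$142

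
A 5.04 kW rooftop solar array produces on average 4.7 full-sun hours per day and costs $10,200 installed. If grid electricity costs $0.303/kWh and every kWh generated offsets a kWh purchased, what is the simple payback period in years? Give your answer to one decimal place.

Daily generation = 5.04 kW × 4.7 h = 23.69 kWh
Annual generation = 23.69 × 365 = 8646.1 kWh
Annual savings = 8646.1 × $0.303 = $2,619.77
Payback = $10,200 / $2,619.77 = 3.89 years

3.9 years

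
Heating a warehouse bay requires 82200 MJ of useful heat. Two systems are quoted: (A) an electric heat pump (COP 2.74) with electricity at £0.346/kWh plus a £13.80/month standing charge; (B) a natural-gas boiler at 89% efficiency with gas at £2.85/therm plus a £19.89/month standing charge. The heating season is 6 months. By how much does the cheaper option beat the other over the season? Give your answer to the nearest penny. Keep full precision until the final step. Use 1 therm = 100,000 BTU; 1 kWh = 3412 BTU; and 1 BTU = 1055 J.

£352.04

Heat load = 82200 MJ = 82,200,000,000 J / 1055 = 77,914,692 BTU
Gas: input = 77,914,692 / 0.89 = 87,544,598 BTU = 875.4 therm → 875.4 × £2.85 = £2,495.02; + 6 × £19.89 standing = £2,614.36
Heat pump: 77,914,692 BTU / 3412 = 22,840 kWh heat; / 2.74 = 8,334 kWh in → × £0.346 = £2,883.61; + 6 × £13.80 standing = £2,966.41
Difference = |£2,614.36 − £2,966.41| = £352.04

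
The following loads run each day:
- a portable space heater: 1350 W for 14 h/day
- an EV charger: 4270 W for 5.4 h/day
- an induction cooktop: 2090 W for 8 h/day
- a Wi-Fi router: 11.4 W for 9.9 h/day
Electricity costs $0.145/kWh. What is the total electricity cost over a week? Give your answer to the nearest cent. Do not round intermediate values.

$59.67

portable space heater: 1350 W × 14 h × 7 d = 132,300 Wh = 132.3 kWh
EV charger: 4270 W × 5.4 h × 7 d = 161,406 Wh = 161.4 kWh
induction cooktop: 2090 W × 8 h × 7 d = 117,040 Wh = 117 kWh
Wi-Fi router: 11.4 W × 9.9 h × 7 d = 790 Wh = 0.79 kWh
Total energy = 132.3 + 161.4 + 117 + 0.79 = 411.5 kWh
Cost = 411.5 kWh × $0.145 = $59.67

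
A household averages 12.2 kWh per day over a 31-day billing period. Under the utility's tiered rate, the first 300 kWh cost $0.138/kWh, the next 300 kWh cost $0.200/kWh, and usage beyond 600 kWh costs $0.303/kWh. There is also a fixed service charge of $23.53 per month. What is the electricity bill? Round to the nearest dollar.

$81

Usage = 12.2 kWh/day × 31 days = 378.2 kWh
First 300 kWh × $0.138 = $41.40
Next 78.2 kWh × $0.200 = $15.64
Remaining tier: 0 kWh (not reached)
Energy charge = $57.04; + service $23.53 = $80.57 ≈ $81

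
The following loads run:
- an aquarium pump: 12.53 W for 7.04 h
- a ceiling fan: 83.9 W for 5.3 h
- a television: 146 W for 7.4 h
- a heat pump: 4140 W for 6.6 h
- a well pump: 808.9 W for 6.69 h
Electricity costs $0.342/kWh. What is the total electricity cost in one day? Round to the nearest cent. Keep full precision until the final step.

$11.75

aquarium pump: 12.53 W × 7.04 h = 88 Wh = 0.08821 kWh
ceiling fan: 83.9 W × 5.3 h = 445 Wh = 0.4447 kWh
television: 146 W × 7.4 h = 1,080 Wh = 1.08 kWh
heat pump: 4140 W × 6.6 h = 27,324 Wh = 27.32 kWh
well pump: 808.9 W × 6.69 h = 5,412 Wh = 5.412 kWh
Total energy = 0.08821 + 0.4447 + 1.08 + 27.32 + 5.412 = 34.35 kWh
Cost = 34.35 kWh × $0.342 = $11.75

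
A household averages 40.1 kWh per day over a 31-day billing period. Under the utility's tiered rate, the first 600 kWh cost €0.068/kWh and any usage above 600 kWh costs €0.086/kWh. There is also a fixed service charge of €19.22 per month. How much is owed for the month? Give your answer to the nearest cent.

Usage = 40.1 kWh/day × 31 days = 1243.1 kWh
First 600 kWh × €0.068 = €40.80
Remaining 643.1 kWh × €0.086 = €55.31
Energy charge = €96.11; + service €19.22 = €115.33

€115.33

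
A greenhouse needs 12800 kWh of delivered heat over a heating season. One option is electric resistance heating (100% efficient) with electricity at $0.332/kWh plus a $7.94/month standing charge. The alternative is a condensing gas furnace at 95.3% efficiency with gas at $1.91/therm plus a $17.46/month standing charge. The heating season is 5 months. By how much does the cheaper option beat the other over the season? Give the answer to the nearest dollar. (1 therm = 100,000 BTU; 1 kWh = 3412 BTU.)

$3327

Heat load = 12800 kWh × 3412 = 43,673,600 BTU
Gas: input = 43,673,600 / 0.953 = 45,827,492 BTU = 458.3 therm → 458.3 × $1.91 = $875.31; + 5 × $17.46 standing = $962.61
Electric: 43,673,600 BTU / 3412 = 12,800 kWh → × $0.332 = $4,249.60; + 5 × $7.94 standing = $4,289.30
Difference = |$962.61 − $4,289.30| = $3,326.69 ≈ $3327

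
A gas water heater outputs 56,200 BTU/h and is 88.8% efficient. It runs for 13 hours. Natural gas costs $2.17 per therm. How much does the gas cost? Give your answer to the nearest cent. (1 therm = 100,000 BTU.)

$17.85

Heat delivered = 56,200 BTU/h × 13 h = 730,600 BTU
Gas input = 730,600 / 0.888 = 822,748 BTU
= 822,748 / 100,000 = 8.227 therm
Cost = 8.227 × $2.17/therm = $17.85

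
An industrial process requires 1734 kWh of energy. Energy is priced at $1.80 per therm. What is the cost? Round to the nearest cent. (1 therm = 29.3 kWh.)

$106.53

1734 kWh × (0.03413 therm/kWh) = 59.18 therm
Cost = 59.18 therm × $1.80/therm = $106.53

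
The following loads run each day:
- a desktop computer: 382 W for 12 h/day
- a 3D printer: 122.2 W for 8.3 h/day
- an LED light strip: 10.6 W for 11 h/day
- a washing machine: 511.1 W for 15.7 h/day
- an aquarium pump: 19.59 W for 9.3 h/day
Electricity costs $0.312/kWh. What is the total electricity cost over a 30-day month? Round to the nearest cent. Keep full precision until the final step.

desktop computer: 382 W × 12 h × 30 d = 137,520 Wh = 137.5 kWh
3D printer: 122.2 W × 8.3 h × 30 d = 30,428 Wh = 30.43 kWh
LED light strip: 10.6 W × 11 h × 30 d = 3,498 Wh = 3.498 kWh
washing machine: 511.1 W × 15.7 h × 30 d = 240,728 Wh = 240.7 kWh
aquarium pump: 19.59 W × 9.3 h × 30 d = 5,466 Wh = 5.466 kWh
Total energy = 137.5 + 30.43 + 3.498 + 240.7 + 5.466 = 417.6 kWh
Cost = 417.6 kWh × $0.312 = $130.30

$130.30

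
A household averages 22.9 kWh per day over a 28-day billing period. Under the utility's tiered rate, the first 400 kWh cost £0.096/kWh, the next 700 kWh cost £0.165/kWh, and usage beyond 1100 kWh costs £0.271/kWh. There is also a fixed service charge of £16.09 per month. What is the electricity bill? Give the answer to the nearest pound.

Usage = 22.9 kWh/day × 28 days = 641.2 kWh
First 400 kWh × £0.096 = £38.40
Next 241.2 kWh × £0.165 = £39.80
Remaining tier: 0 kWh (not reached)
Energy charge = £78.20; + service £16.09 = £94.29 ≈ £94

£94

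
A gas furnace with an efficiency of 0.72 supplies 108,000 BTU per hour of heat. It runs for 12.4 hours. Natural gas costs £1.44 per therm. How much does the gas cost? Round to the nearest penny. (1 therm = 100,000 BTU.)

Heat delivered = 108,000 BTU/h × 12.4 h = 1,339,200 BTU
Gas input = 1,339,200 / 0.72 = 1,860,000 BTU
= 1,860,000 / 100,000 = 18.6 therm
Cost = 18.6 × £1.44/therm = £26.78

£26.78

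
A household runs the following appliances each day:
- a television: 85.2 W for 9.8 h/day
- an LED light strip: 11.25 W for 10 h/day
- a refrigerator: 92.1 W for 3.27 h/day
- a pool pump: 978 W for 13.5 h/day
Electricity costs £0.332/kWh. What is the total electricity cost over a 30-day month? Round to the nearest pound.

£144

television: 85.2 W × 9.8 h × 30 d = 25,049 Wh = 25.05 kWh
LED light strip: 11.25 W × 10 h × 30 d = 3,375 Wh = 3.375 kWh
refrigerator: 92.1 W × 3.27 h × 30 d = 9,035 Wh = 9.035 kWh
pool pump: 978 W × 13.5 h × 30 d = 396,090 Wh = 396.1 kWh
Total energy = 25.05 + 3.375 + 9.035 + 396.1 = 433.5 kWh
Cost = 433.5 kWh × £0.332 = £143.94 ≈ £144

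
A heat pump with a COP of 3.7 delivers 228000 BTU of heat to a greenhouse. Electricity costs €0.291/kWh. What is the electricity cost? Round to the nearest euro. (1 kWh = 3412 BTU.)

Heat delivered = 228,000 BTU / 3412 = 66.82 kWh
Electrical input = 66.82 kWh / 3.7 = 18.06 kWh
Cost = 18.06 × €0.291/kWh = €5.26 ≈ €5

€5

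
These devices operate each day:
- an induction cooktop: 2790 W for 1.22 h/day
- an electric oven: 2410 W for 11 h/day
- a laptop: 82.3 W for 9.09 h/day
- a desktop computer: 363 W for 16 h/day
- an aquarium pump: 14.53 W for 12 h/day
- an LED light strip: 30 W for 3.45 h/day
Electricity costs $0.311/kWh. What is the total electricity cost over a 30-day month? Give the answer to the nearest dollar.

induction cooktop: 2790 W × 1.22 h × 30 d = 102,114 Wh = 102.1 kWh
electric oven: 2410 W × 11 h × 30 d = 795,300 Wh = 795.3 kWh
laptop: 82.3 W × 9.09 h × 30 d = 22,443 Wh = 22.44 kWh
desktop computer: 363 W × 16 h × 30 d = 174,240 Wh = 174.2 kWh
aquarium pump: 14.53 W × 12 h × 30 d = 5,231 Wh = 5.231 kWh
LED light strip: 30 W × 3.45 h × 30 d = 3,105 Wh = 3.105 kWh
Total energy = 102.1 + 795.3 + 22.44 + 174.2 + 5.231 + 3.105 = 1,102 kWh
Cost = 1,102 kWh × $0.311 = $342.86 ≈ $343

$343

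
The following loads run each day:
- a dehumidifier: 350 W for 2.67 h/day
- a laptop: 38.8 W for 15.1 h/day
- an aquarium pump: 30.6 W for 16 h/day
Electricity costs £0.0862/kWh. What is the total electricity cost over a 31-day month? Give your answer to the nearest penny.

dehumidifier: 350 W × 2.67 h × 31 d = 28,970 Wh = 28.97 kWh
laptop: 38.8 W × 15.1 h × 31 d = 18,162 Wh = 18.16 kWh
aquarium pump: 30.6 W × 16 h × 31 d = 15,178 Wh = 15.18 kWh
Total energy = 28.97 + 18.16 + 15.18 = 62.31 kWh
Cost = 62.31 kWh × £0.0862 = £5.37

£5.37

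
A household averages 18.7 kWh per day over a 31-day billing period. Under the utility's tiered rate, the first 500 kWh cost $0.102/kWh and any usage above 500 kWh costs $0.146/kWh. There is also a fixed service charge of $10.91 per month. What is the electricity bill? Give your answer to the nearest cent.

$73.55

Usage = 18.7 kWh/day × 31 days = 579.7 kWh
First 500 kWh × $0.102 = $51.00
Remaining 79.7 kWh × $0.146 = $11.64
Energy charge = $62.64; + service $10.91 = $73.55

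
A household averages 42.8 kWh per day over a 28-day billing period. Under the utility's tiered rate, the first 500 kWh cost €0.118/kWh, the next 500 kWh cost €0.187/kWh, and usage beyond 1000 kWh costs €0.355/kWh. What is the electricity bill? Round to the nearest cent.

€222.93

Usage = 42.8 kWh/day × 28 days = 1198.4 kWh
First 500 kWh × €0.118 = €59.00
Next 500 kWh × €0.187 = €93.50
Remaining 198.4 kWh × €0.355 = €70.43
Total = €222.93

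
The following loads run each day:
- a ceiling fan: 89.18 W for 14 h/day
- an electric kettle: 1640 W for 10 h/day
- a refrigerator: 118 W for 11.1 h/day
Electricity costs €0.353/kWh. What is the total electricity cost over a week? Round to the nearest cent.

ceiling fan: 89.18 W × 14 h × 7 d = 8,740 Wh = 8.74 kWh
electric kettle: 1640 W × 10 h × 7 d = 114,800 Wh = 114.8 kWh
refrigerator: 118 W × 11.1 h × 7 d = 9,169 Wh = 9.169 kWh
Total energy = 8.74 + 114.8 + 9.169 = 132.7 kWh
Cost = 132.7 kWh × €0.353 = €46.85

€46.85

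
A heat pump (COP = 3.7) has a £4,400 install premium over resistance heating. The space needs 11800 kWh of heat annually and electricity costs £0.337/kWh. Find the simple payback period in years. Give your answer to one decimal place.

1.5 years

Resistance: 11800 kWh × £0.337 = £3,976.60/yr
Heat pump: 11800 / 3.7 = 3189 kWh in → × £0.337 = £1,074.76/yr
Annual savings = £2,901.84
Payback = £4,400 / £2,901.84 = 1.52 years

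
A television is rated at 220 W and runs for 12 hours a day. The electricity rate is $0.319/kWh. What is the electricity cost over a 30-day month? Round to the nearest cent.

$25.26

Energy = 220 W × 12 h/day × 30 days = 79,200 Wh = 79.2 kWh
Cost = 79.2 kWh × $0.319/kWh = $25.26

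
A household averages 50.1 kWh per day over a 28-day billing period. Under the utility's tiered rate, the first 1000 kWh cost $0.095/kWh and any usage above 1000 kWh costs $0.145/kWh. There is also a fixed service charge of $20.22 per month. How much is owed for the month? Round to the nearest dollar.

Usage = 50.1 kWh/day × 28 days = 1402.8 kWh
First 1000 kWh × $0.095 = $95.00
Remaining 402.8 kWh × $0.145 = $58.41
Energy charge = $153.41; + service $20.22 = $173.63 ≈ $174

$174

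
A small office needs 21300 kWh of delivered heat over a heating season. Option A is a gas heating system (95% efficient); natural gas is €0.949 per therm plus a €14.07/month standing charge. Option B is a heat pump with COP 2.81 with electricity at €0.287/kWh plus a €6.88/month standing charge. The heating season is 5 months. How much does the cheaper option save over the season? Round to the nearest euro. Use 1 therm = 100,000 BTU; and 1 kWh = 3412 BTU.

Heat load = 21300 kWh × 3412 = 72,675,600 BTU
Gas: input = 72,675,600 / 0.95 = 76,500,632 BTU = 765 therm → 765 × €0.949 = €725.99; + 5 × €14.07 standing = €796.34
Heat pump: 72,675,600 BTU / 3412 = 21,300 kWh heat; / 2.81 = 7,580 kWh in → × €0.287 = €2,175.48; + 5 × €6.88 standing = €2,209.88
Difference = |€796.34 − €2,209.88| = €1,413.54 ≈ €1414

€1414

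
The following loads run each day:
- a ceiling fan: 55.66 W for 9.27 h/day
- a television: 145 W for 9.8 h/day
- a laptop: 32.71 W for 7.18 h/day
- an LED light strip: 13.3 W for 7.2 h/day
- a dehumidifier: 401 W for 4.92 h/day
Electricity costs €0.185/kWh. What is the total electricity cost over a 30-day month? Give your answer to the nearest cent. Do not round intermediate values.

€23.53

ceiling fan: 55.66 W × 9.27 h × 30 d = 15,479 Wh = 15.48 kWh
television: 145 W × 9.8 h × 30 d = 42,630 Wh = 42.63 kWh
laptop: 32.71 W × 7.18 h × 30 d = 7,046 Wh = 7.046 kWh
LED light strip: 13.3 W × 7.2 h × 30 d = 2,873 Wh = 2.873 kWh
dehumidifier: 401 W × 4.92 h × 30 d = 59,188 Wh = 59.19 kWh
Total energy = 15.48 + 42.63 + 7.046 + 2.873 + 59.19 = 127.2 kWh
Cost = 127.2 kWh × €0.185 = €23.53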